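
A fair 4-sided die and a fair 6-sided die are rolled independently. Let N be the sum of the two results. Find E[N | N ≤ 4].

P(N ≤ 4) = 1/4.
Σ over the event: 2·1/24 + 3·1/12 + 4·1/8 = 5/6.
E[N | N ≤ 4] = (5/6) / (1/4) = 10/3.

10/3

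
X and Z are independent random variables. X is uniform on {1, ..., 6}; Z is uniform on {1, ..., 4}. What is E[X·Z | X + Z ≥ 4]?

205/21

P(X + Z ≥ 4) = 7/8.
Summing XZ·P(x,y) over outcomes with X + Z ≥ 4 gives 205/24.
E[X·Z | X + Z ≥ 4] = (205/24) / (7/8) = 205/21.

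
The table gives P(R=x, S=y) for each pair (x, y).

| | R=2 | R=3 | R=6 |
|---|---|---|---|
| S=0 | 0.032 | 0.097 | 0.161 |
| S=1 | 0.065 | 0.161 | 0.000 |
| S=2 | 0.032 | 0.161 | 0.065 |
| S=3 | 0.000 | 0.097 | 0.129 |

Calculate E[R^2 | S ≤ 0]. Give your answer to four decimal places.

23.4379

P(S ≤ 0) = 0.290.
Σ R^2·P over the event = 4·(0.032) + 9·(0.097) + 36·(0.161) = 6.797.
E[R^2 | S ≤ 0] = (6.797) / (0.290) = 23.4379.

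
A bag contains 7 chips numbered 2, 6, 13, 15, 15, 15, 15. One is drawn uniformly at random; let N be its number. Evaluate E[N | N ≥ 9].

73/5

P(N ≥ 9) = 5/7.
Σ over the event: 13·1/7 + 15·4/7 = 73/7.
E[N | N ≥ 9] = (73/7) / (5/7) = 73/5.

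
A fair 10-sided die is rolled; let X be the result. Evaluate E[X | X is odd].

Given X is odd, X is equally likely to be any of {1, 3, 5, 7, 9}.
E[X | X is odd] = (1 + 3 + 5 + 7 + 9) / 5 = 5.

5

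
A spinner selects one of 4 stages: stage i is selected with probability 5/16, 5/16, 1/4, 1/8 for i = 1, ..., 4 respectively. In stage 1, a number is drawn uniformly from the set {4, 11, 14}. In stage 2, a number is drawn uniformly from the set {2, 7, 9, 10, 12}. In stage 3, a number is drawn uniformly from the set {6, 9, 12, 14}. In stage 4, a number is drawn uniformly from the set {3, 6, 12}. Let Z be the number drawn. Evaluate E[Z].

215/24

E[Z | stage 1] = (4+11+14)/3 = 29/3.
E[Z | stage 2] = (2+7+9+10+12)/5 = 8.
E[Z | stage 3] = (6+9+12+14)/4 = 41/4.
E[Z | stage 4] = (3+6+12)/3 = 7.
By the law of total expectation,
E[Z] = (5/16)·(29/3) + (5/16)·(8) + (1/4)·(41/4) + (1/8)·(7) = 215/24.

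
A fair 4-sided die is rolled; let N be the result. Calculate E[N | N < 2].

Given N < 2, N is equally likely to be any of {1}.
E[N | N < 2] = (1) / 1 = 1.

1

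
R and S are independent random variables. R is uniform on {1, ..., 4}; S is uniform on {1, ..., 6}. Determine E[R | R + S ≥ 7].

3

Outcomes with R + S ≥ 7: (1,6), (2,5), (2,6), (3,4), (3,5), (3,6), (4,3), (4,4), (4,5), (4,6), each with probability 1/24.
E[R | R + S ≥ 7] = (1 + 2 + 2 + 3 + 3 + 3 + 4 + 4 + 4 + 4) / 10 = 3.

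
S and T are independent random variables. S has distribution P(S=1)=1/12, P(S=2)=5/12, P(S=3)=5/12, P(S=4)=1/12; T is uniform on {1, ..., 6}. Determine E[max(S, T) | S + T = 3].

2

P(S + T = 3) = 1/12.
Summing max(S,T)·P(x,y) over outcomes with S + T = 3 gives 1/6.
E[max(S, T) | S + T = 3] = (1/6) / (1/12) = 2.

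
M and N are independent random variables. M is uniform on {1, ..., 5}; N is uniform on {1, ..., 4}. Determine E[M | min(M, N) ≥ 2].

P(min(M, N) ≥ 2) = 3/5.
Summing M·P(x,y) over outcomes with min(M, N) ≥ 2 gives 21/10.
E[M | min(M, N) ≥ 2] = (21/10) / (3/5) = 7/2.

7/2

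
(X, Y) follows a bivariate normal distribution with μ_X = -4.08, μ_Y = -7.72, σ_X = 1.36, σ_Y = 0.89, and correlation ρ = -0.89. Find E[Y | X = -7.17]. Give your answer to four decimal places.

The regression of Y on X has slope ρ·σ_Y/σ_X and passes through (μ_X, μ_Y).
E[Y | X=-7.17] = -7.72 + (-0.89)·(0.89/1.36)·(-7.17 − (-4.08)) = -7.72 + (-0.58243)·(-3.09) = -5.9203.

-5.9203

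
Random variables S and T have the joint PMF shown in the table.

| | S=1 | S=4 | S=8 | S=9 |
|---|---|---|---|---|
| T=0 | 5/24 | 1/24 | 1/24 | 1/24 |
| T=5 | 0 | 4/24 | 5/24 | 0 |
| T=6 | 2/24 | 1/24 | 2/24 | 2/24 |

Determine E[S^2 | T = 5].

128/3

P(T = 5) = 3/8.
Σ S^2·P over the event = 16·(4/24) + 64·(5/24) = 16.
E[S^2 | T = 5] = (16) / (3/8) = 128/3.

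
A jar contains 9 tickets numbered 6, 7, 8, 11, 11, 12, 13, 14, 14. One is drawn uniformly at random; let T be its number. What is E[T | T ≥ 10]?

25/2

P(T ≥ 10) = 2/3.
Σ over the event: 11·2/9 + 12·1/9 + 13·1/9 + 14·2/9 = 25/3.
E[T | T ≥ 10] = (25/3) / (2/3) = 25/2.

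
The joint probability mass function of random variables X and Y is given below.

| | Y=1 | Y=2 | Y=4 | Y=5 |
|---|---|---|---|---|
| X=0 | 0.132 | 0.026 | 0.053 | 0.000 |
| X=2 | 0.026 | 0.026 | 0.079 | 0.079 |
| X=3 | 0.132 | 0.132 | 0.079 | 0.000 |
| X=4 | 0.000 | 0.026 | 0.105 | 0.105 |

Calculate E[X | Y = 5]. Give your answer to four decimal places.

3.1413

P(Y = 5) = 0.184.
Σ X·P over the event = 2·(0.079) + 4·(0.105) = 0.578.
E[X | Y = 5] = (0.578) / (0.184) = 3.1413.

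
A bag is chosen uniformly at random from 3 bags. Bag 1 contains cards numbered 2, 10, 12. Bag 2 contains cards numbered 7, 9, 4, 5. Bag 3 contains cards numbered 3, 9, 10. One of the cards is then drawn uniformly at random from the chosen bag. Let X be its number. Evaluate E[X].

259/36

E[X | bag 1] = (2+10+12)/3 = 8.
E[X | bag 2] = (7+9+4+5)/4 = 25/4.
E[X | bag 3] = (3+9+10)/3 = 22/3.
By the law of total expectation,
E[X] = (1/3)·(8) + (1/3)·(25/4) + (1/3)·(22/3) = 259/36.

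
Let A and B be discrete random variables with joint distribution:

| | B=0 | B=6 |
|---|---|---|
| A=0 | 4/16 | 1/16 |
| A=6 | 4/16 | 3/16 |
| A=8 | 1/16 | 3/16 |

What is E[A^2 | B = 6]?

300/7

P(B = 6) = 7/16.
Summing A^2·P(A=x,B=y) over the conditioning event gives 75/4.
E[A^2 | B = 6] = (75/4) / (7/16) = 300/7.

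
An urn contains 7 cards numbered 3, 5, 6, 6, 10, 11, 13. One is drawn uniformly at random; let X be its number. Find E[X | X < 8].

5

P(X < 8) = 4/7.
Σ over the event: 3·1/7 + 5·1/7 + 6·2/7 = 20/7.
E[X | X < 8] = (20/7) / (4/7) = 5.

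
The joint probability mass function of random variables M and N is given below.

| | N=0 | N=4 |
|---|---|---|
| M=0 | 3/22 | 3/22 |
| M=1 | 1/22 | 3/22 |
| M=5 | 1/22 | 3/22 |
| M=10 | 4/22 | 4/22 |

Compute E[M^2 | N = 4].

P(N = 4) = 13/22.
Σ M^2·P over the event = 0·(3/22) + 1·(3/22) + 25·(3/22) + 100·(4/22) = 239/11.
E[M^2 | N = 4] = (239/11) / (13/22) = 478/13.

478/13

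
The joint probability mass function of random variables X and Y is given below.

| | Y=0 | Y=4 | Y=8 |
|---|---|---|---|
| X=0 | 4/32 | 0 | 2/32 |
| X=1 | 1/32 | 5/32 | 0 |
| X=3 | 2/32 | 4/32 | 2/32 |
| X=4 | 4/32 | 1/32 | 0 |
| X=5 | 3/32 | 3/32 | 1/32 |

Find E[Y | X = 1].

P(X = 1) = 3/16.
Σ Y·P over the event = 0·(1/32) + 4·(5/32) = 5/8.
E[Y | X = 1] = (5/8) / (3/16) = 10/3.

10/3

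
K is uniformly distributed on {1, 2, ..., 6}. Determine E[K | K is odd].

Given K is odd, K is equally likely to be any of {1, 3, 5}.
E[K | K is odd] = (1 + 3 + 5) / 3 = 3.

3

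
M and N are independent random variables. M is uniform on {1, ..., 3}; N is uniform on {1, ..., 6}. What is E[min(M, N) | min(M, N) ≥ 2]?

P(min(M, N) ≥ 2) = 5/9.
Summing min(M,N)·P(x,y) over outcomes with min(M, N) ≥ 2 gives 4/3.
E[min(M, N) | min(M, N) ≥ 2] = (4/3) / (5/9) = 12/5.

12/5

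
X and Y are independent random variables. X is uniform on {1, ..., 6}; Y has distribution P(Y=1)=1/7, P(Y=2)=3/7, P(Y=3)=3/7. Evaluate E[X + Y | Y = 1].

P(Y = 1) = 1/7.
Summing (X+Y)·P(x,y) over outcomes with Y = 1 gives 9/14.
E[X + Y | Y = 1] = (9/14) / (1/7) = 9/2.

9/2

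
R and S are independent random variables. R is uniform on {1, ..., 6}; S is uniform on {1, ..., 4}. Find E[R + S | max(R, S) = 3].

P(max(R, S) = 3) = 5/24.
Summing (R+S)·P(x,y) over outcomes with max(R, S) = 3 gives 1.
E[R + S | max(R, S) = 3] = (1) / (5/24) = 24/5.

24/5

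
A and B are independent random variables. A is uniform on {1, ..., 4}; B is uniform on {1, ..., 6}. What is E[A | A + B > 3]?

8/3

P(A + B > 3) = 7/8.
Summing A·P(x,y) over outcomes with A + B > 3 gives 7/3.
E[A | A + B > 3] = (7/3) / (7/8) = 8/3.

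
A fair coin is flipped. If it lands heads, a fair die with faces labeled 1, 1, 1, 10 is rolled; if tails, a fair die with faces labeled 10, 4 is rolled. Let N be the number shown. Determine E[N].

41/8

E[N | heads] = (1+1+1+10)/4 = 13/4.
E[N | tails] = (10+4)/2 = 7.
By the law of total expectation,
E[N] = (1/2)·(13/4) + (1/2)·(7) = 41/8.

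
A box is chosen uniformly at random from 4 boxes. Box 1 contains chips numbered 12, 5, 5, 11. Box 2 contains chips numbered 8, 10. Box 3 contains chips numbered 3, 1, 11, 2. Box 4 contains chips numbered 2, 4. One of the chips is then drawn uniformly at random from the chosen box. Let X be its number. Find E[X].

49/8

E[X | box 1] = (12+5+5+11)/4 = 33/4.
E[X | box 2] = (8+10)/2 = 9.
E[X | box 3] = (3+1+11+2)/4 = 17/4.
E[X | box 4] = (2+4)/2 = 3.
By the law of total expectation,
E[X] = (1/4)·(33/4) + (1/4)·(9) + (1/4)·(17/4) + (1/4)·(3) = 49/8.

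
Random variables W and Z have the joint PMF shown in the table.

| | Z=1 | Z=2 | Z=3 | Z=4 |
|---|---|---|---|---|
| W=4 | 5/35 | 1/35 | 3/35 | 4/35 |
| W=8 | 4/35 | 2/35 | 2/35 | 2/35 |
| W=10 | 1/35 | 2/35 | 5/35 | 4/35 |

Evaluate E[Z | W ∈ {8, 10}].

29/11

P(W ∈ {8, 10}) = 22/35.
Σ Z·P over the event = 1·(4/35) + 2·(2/35) + 3·(2/35) + 4·(2/35) + 1·(1/35) + 2·(2/35) + 3·(5/35) + 4·(4/35) = 58/35.
E[Z | W ∈ {8, 10}] = (58/35) / (22/35) = 29/11.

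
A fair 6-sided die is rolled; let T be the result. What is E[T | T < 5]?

5/2

Given T < 5, T is equally likely to be any of {1, 2, 3, 4}.
E[T | T < 5] = (1 + 2 + 3 + 4) / 4 = 5/2.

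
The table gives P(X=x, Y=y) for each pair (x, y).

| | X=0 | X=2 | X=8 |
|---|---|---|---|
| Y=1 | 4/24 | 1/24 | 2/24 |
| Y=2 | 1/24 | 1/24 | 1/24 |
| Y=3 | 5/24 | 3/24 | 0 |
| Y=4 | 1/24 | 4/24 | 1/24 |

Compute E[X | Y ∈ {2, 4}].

P(Y ∈ {2, 4}) = 3/8.
Σ X·P over the event = 0·(1/24) + 0·(1/24) + 2·(1/24) + 2·(4/24) + 8·(1/24) + 8·(1/24) = 13/12.
E[X | Y ∈ {2, 4}] = (13/12) / (3/8) = 26/9.

26/9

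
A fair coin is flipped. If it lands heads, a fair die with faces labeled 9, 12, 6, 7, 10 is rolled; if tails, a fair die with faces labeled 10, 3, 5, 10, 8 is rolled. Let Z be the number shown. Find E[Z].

8

E[Z | heads] = (9+12+6+7+10)/5 = 44/5.
E[Z | tails] = (10+3+5+10+8)/5 = 36/5.
By the law of total expectation,
E[Z] = (1/2)·(44/5) + (1/2)·(36/5) = 8.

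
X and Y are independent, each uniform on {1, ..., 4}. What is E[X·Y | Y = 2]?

Outcomes with Y = 2: (1,2), (2,2), (3,2), (4,2), each with probability 1/16.
E[X·Y | Y = 2] = (2 + 4 + 6 + 8) / 4 = 5.

5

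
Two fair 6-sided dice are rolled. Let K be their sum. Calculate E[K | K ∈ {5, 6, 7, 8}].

33/5

P(K ∈ {5, 6, 7, 8}) = 5/9.
Σ over the event: 5·1/9 + 6·5/36 + 7·1/6 + 8·5/36 = 11/3.
E[K | K ∈ {5, 6, 7, 8}] = (11/3) / (5/9) = 33/5.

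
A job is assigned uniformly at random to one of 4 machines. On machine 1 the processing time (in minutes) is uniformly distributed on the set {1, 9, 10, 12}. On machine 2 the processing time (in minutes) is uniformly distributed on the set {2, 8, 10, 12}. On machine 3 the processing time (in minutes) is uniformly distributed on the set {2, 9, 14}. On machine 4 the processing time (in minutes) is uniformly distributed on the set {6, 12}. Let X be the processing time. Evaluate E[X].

E[X | machine 1] = (1+9+10+12)/4 = 8.
E[X | machine 2] = (2+8+10+12)/4 = 8.
E[X | machine 3] = (2+9+14)/3 = 25/3.
E[X | machine 4] = (6+12)/2 = 9.
By the law of total expectation,
E[X] = (1/4)·(8) + (1/4)·(8) + (1/4)·(25/3) + (1/4)·(9) = 25/3.

25/3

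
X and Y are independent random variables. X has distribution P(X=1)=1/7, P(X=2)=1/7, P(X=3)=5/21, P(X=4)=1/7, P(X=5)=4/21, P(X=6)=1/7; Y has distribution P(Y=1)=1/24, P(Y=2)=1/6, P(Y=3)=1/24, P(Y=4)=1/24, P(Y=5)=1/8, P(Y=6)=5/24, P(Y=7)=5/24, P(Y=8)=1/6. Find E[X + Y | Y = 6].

200/21

P(Y = 6) = 5/24.
Summing (X+Y)·P(x,y) over outcomes with Y = 6 gives 125/63.
E[X + Y | Y = 6] = (125/63) / (5/24) = 200/21.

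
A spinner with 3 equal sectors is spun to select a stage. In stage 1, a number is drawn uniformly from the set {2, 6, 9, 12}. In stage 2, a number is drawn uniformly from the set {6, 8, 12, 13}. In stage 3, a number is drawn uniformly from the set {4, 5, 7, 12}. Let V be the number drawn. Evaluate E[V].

8

E[V | stage 1] = (2+6+9+12)/4 = 29/4.
E[V | stage 2] = (6+8+12+13)/4 = 39/4.
E[V | stage 3] = (4+5+7+12)/4 = 7.
By the law of total expectation,
E[V] = (1/3)·(29/4) + (1/3)·(39/4) + (1/3)·(7) = 8.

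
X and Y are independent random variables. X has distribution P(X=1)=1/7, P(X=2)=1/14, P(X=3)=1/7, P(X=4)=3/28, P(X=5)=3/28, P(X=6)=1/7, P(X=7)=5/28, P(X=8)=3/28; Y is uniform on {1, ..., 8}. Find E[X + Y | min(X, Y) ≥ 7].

P(min(X, Y) ≥ 7) = 1/14.
Summing (X+Y)·P(x,y) over outcomes with min(X, Y) ≥ 7 gives 17/16.
E[X + Y | min(X, Y) ≥ 7] = (17/16) / (1/14) = 119/8.

119/8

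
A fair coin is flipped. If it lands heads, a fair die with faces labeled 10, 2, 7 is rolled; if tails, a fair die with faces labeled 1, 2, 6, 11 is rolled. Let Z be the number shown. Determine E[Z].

17/3

E[Z | heads] = (10+2+7)/3 = 19/3.
E[Z | tails] = (1+2+6+11)/4 = 5.
E[Z] = (1/2)·(19/3) + (1/2)·(5) = 17/3.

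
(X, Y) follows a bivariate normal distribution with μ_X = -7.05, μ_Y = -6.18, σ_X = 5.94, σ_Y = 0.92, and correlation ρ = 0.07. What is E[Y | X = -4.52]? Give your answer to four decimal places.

-6.1526

For a bivariate normal, E[Y | X=x] = μ_Y + ρ·(σ_Y/σ_X)·(x − μ_X).
E[Y | X=-4.52] = -6.18 + (0.07)·(0.92/5.94)·(-4.52 − (-7.05)) = -6.18 + (0.010842)·(2.53) = -6.1526.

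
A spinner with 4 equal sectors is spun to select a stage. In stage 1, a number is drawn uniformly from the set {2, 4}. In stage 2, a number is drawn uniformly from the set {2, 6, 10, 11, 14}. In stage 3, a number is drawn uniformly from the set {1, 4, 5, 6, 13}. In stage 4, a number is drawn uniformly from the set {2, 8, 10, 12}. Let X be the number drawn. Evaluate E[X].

127/20

E[X | stage 1] = (2+4)/2 = 3.
E[X | stage 2] = (2+6+10+11+14)/5 = 43/5.
E[X | stage 3] = (1+4+5+6+13)/5 = 29/5.
E[X | stage 4] = (2+8+10+12)/4 = 8.
By the law of total expectation,
E[X] = (1/4)·(3) + (1/4)·(43/5) + (1/4)·(29/5) + (1/4)·(8) = 127/20.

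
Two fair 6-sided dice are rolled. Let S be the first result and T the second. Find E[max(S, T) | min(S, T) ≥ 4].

49/9

P(min(S, T) ≥ 4) = 1/4.
Summing max(S,T)·P(x,y) over outcomes with min(S, T) ≥ 4 gives 49/36.
E[max(S, T) | min(S, T) ≥ 4] = (49/36) / (1/4) = 49/9.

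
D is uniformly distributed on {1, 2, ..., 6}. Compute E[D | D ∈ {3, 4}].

7/2

P(D ∈ {3, 4}) = 1/3.
Σ over the event: 3·1/6 + 4·1/6 = 7/6.
E[D | D ∈ {3, 4}] = (7/6) / (1/3) = 7/2.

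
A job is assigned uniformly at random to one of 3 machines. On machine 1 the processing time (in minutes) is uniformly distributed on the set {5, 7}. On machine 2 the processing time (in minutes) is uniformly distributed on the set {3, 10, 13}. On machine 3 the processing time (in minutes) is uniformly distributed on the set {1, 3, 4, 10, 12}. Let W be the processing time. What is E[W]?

62/9

E[W | machine 1] = (5+7)/2 = 6.
E[W | machine 2] = (3+10+13)/3 = 26/3.
E[W | machine 3] = (1+3+4+10+12)/5 = 6.
By the law of total expectation,
E[W] = (1/3)·(6) + (1/3)·(26/3) + (1/3)·(6) = 62/9.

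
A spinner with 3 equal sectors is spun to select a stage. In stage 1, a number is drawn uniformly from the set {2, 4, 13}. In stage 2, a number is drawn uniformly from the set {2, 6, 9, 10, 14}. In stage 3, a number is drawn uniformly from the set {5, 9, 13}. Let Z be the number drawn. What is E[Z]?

E[Z | stage 1] = (2+4+13)/3 = 19/3.
E[Z | stage 2] = (2+6+9+10+14)/5 = 41/5.
E[Z | stage 3] = (5+9+13)/3 = 9.
E[Z] = (1/3)·(19/3) + (1/3)·(41/5) + (1/3)·(9) = 353/45.

353/45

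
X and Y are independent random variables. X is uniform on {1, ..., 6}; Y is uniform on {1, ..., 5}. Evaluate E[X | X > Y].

14/3

P(X > Y) = 1/2.
Summing X·P(x,y) over outcomes with X > Y gives 7/3.
E[X | X > Y] = (7/3) / (1/2) = 14/3.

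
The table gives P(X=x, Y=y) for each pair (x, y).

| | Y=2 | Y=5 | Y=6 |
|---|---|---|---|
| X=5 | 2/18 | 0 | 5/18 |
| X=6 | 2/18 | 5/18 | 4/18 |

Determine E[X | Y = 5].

P(Y = 5) = 5/18.
Σ X·P over the event = 6·(5/18) = 5/3.
E[X | Y = 5] = (5/3) / (5/18) = 6.

6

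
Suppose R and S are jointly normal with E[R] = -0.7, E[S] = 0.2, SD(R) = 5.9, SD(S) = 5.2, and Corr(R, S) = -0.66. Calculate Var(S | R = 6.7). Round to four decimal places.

15.2614

Var(S | R=x) = (1 − ρ²)·σ_S².
Var(S | R=6.7) = (5.2)²·(1 − (-0.66)²) = 27.04·0.5644 = 15.2614.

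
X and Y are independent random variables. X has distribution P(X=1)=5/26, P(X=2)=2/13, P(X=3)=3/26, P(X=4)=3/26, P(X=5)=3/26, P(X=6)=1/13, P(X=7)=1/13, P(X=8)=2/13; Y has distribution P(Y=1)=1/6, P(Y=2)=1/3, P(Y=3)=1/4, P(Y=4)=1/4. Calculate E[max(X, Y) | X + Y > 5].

P(X + Y > 5) = 8/13.
Summing max(X,Y)·P(x,y) over outcomes with X + Y > 5 gives 369/104.
E[max(X, Y) | X + Y > 5] = (369/104) / (8/13) = 369/64.

369/64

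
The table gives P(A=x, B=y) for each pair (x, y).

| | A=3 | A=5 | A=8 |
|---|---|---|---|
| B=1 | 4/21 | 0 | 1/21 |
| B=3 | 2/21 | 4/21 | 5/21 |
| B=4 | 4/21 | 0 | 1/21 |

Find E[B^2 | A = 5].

P(A = 5) = 4/21.
Σ B^2·P over the event = 9·(4/21) = 12/7.
E[B^2 | A = 5] = (12/7) / (4/21) = 9.

9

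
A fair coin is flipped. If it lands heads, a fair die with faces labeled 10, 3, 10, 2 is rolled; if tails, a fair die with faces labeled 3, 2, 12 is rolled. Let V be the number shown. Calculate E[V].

143/24

E[V | heads] = (10+3+10+2)/4 = 25/4.
E[V | tails] = (3+2+12)/3 = 17/3.
E[V] = (1/2)·(25/4) + (1/2)·(17/3) = 143/24.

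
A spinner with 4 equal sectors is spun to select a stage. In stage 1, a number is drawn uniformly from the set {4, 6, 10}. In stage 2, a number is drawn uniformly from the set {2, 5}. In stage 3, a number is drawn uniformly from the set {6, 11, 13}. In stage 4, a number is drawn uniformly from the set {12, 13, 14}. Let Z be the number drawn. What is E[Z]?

E[Z | stage 1] = (4+6+10)/3 = 20/3.
E[Z | stage 2] = (2+5)/2 = 7/2.
E[Z | stage 3] = (6+11+13)/3 = 10.
E[Z | stage 4] = (12+13+14)/3 = 13.
By the law of total expectation,
E[Z] = (1/4)·(20/3) + (1/4)·(7/2) + (1/4)·(10) + (1/4)·(13) = 199/24.

199/24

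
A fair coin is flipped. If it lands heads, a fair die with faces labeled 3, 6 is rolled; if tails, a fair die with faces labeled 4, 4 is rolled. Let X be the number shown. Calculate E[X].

17/4

E[X | heads] = (3+6)/2 = 9/2.
E[X | tails] = (4+4)/2 = 4.
By the law of total expectation,
E[X] = (1/2)·(9/2) + (1/2)·(4) = 17/4.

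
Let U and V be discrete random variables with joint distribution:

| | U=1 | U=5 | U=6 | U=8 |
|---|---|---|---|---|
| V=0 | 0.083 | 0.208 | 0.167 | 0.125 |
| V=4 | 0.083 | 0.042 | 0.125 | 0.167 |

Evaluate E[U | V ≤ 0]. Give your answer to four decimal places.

5.3602

P(V ≤ 0) = 0.583.
Σ U·P over the event = 1·(0.083) + 5·(0.208) + 6·(0.167) + 8·(0.125) = 3.125.
E[U | V ≤ 0] = (3.125) / (0.583) = 5.3602.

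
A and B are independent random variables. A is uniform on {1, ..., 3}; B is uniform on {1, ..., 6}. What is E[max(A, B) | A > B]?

Outcomes with A > B: (2,1), (3,1), (3,2), each with probability 1/18.
E[max(A, B) | A > B] = (2 + 3 + 3) / 3 = 8/3.

8/3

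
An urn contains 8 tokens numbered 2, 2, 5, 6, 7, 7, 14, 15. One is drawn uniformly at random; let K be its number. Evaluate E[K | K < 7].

P(K < 7) = 1/2.
Σ over the event: 2·1/4 + 5·1/8 + 6·1/8 = 15/8.
E[K | K < 7] = (15/8) / (1/2) = 15/4.

15/4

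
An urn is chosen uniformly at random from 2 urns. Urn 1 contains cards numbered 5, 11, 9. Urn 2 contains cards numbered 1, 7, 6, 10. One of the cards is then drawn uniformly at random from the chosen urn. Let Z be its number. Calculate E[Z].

E[Z | urn 1] = (5+11+9)/3 = 25/3.
E[Z | urn 2] = (1+7+6+10)/4 = 6.
E[Z] = (1/2)·(25/3) + (1/2)·(6) = 43/6.

43/6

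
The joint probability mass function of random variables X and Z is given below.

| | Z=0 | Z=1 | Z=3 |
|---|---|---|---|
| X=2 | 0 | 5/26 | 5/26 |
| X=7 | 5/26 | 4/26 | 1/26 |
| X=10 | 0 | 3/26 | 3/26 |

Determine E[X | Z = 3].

47/9

P(Z = 3) = 9/26.
Σ X·P over the event = 2·(5/26) + 7·(1/26) + 10·(3/26) = 47/26.
E[X | Z = 3] = (47/26) / (9/26) = 47/9.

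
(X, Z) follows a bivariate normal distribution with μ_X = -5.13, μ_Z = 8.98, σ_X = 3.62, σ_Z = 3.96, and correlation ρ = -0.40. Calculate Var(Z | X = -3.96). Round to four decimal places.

13.1725

Var(Z | X=x) = (1 − ρ²)·σ_Z².
Var(Z | X=-3.96) = (3.96)²·(1 − (-0.40)²) = 15.6816·0.84 = 13.1725.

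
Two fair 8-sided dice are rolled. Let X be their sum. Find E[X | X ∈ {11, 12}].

126/11

P(X ∈ {11, 12}) = 11/64.
Σ over the event: 11·3/32 + 12·5/64 = 63/32.
E[X | X ∈ {11, 12}] = (63/32) / (11/64) = 126/11.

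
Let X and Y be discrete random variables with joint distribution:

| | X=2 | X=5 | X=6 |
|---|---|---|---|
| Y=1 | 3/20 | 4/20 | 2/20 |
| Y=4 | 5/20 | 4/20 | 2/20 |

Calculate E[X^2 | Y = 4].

P(Y = 4) = 11/20.
Summing X^2·P(X=x,Y=y) over the conditioning event gives 48/5.
E[X^2 | Y = 4] = (48/5) / (11/20) = 192/11.

192/11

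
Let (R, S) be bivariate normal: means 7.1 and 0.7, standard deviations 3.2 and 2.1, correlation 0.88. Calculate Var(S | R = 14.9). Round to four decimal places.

The conditional variance in a bivariate normal is σ_S²(1 − ρ²), independent of x.
Var(S | R=14.9) = (2.1)²·(1 − (0.88)²) = 4.41·0.2256 = 0.9949.

0.9949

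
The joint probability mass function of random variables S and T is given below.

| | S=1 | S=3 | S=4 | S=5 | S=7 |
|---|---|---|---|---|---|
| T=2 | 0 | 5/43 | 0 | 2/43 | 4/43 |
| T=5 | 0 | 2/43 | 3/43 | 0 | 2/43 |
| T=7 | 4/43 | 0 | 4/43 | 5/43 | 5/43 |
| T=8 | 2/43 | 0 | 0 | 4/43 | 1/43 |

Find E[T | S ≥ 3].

195/37

P(S ≥ 3) = 37/43.
Summing T·P(S=x,T=y) over the conditioning event gives 195/43.
E[T | S ≥ 3] = (195/43) / (37/43) = 195/37.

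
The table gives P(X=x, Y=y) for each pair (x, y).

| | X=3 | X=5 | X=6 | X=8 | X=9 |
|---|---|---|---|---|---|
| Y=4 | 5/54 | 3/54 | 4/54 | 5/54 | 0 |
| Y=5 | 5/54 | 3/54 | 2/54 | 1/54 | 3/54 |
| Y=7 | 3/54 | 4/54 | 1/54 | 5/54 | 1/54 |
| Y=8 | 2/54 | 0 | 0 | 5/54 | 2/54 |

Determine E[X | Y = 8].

64/9

P(Y = 8) = 1/6.
Σ X·P over the event = 3·(2/54) + 8·(5/54) + 9·(2/54) = 32/27.
E[X | Y = 8] = (32/27) / (1/6) = 64/9.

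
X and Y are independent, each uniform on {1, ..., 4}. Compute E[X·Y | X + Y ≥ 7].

Outcomes with X + Y ≥ 7: (3,4), (4,3), (4,4), each with probability 1/16.
E[X·Y | X + Y ≥ 7] = (12 + 12 + 16) / 3 = 40/3.

40/3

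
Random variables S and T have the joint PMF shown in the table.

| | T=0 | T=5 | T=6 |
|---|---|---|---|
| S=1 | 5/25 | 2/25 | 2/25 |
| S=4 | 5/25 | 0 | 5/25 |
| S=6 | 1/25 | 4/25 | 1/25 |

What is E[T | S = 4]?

P(S = 4) = 2/5.
Summing T·P(S=x,T=y) over the conditioning event gives 6/5.
E[T | S = 4] = (6/5) / (2/5) = 3.

3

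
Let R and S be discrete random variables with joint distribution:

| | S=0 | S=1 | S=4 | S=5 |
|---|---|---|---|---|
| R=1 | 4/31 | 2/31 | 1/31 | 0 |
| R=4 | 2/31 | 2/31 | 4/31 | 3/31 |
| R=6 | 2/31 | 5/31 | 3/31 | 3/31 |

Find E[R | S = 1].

40/9

P(S = 1) = 9/31.
Σ R·P over the event = 1·(2/31) + 4·(2/31) + 6·(5/31) = 40/31.
E[R | S = 1] = (40/31) / (9/31) = 40/9.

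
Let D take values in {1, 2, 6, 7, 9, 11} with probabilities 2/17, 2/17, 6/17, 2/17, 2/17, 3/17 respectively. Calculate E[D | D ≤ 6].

21/5

P(D ≤ 6) = 10/17.
Σ over the event: 1·2/17 + 2·2/17 + 6·6/17 = 42/17.
E[D | D ≤ 6] = (42/17) / (10/17) = 21/5.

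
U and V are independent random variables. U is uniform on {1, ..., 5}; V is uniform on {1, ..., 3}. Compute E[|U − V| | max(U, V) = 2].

2/3

Outcomes with max(U, V) = 2: (1,2), (2,1), (2,2), each with probability 1/15.
E[|U − V| | max(U, V) = 2] = (1 + 1 + 0) / 3 = 2/3.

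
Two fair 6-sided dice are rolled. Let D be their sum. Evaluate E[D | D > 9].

P(D > 9) = 1/6.
Σ over the event: 10·1/12 + 11·1/18 + 12·1/36 = 16/9.
E[D | D > 9] = (16/9) / (1/6) = 32/3.

32/3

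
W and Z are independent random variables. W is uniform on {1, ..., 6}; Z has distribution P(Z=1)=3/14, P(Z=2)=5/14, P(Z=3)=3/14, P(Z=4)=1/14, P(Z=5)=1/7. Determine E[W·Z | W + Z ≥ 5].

699/62

P(W + Z ≥ 5) = 31/42.
Summing WZ·P(x,y) over outcomes with W + Z ≥ 5 gives 233/28.
E[W·Z | W + Z ≥ 5] = (233/28) / (31/42) = 699/62.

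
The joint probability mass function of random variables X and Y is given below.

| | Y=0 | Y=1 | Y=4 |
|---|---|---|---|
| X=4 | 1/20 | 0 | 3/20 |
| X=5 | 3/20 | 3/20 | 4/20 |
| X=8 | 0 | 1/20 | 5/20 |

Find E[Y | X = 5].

P(X = 5) = 1/2.
Σ Y·P over the event = 0·(3/20) + 1·(3/20) + 4·(4/20) = 19/20.
E[Y | X = 5] = (19/20) / (1/2) = 19/10.

19/10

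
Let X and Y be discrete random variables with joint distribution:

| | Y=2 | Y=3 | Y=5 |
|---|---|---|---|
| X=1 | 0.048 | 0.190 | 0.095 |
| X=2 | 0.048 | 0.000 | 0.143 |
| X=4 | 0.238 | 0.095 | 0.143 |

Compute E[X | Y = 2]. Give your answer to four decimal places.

P(Y = 2) = 0.334.
Σ X·P over the event = 1·(0.048) + 2·(0.048) + 4·(0.238) = 1.096.
E[X | Y = 2] = (1.096) / (0.334) = 3.2814.

3.2814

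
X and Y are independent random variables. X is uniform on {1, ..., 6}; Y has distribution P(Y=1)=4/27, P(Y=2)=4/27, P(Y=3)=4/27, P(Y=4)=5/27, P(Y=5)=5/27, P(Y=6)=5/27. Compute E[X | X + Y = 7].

P(X + Y = 7) = 1/6.
Summing X·P(x,y) over outcomes with X + Y = 7 gives 5/9.
E[X | X + Y = 7] = (5/9) / (1/6) = 10/3.

10/3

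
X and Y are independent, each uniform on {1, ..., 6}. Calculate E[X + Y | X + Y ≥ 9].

Outcomes with X + Y ≥ 9: (3,6), (4,5), (4,6), (5,4), (5,5), (5,6), (6,3), (6,4), (6,5), (6,6), each with probability 1/36.
E[X + Y | X + Y ≥ 9] = (9 + 9 + 10 + 9 + 10 + 11 + 9 + 10 + 11 + 12) / 10 = 10.

10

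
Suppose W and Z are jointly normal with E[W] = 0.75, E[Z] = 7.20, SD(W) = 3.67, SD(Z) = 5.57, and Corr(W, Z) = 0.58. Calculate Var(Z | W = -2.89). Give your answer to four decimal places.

20.5881

For a bivariate normal, Var(Z | W=x) = σ_Z²(1 − ρ²).
Var(Z | W=-2.89) = (5.57)²·(1 − (0.58)²) = 31.0249·0.6636 = 20.5881.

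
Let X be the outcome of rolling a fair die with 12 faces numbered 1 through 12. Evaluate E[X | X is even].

7

Given X is even, X is equally likely to be any of {2, 4, 6, 8, 10, 12}.
E[X | X is even] = (2 + 4 + 6 + 8 + 10 + 12) / 6 = 7.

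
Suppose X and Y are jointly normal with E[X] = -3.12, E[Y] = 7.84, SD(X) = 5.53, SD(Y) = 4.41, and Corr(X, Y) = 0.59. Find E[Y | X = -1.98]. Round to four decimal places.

For a bivariate normal, E[Y | X=x] = μ_Y + ρ·(σ_Y/σ_X)·(x − μ_X).
E[Y | X=-1.98] = 7.84 + (0.59)·(4.41/5.53)·(-1.98 − (-3.12)) = 7.84 + (0.47051)·(1.14) = 8.3764.

8.3764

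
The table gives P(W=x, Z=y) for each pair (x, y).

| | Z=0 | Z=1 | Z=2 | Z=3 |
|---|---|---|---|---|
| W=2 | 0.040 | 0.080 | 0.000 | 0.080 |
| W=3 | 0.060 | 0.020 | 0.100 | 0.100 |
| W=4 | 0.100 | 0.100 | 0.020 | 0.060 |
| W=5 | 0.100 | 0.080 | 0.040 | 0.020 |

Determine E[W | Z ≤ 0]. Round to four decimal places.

3.8667

P(Z ≤ 0) = 0.300.
Σ W·P over the event = 2·(0.040) + 3·(0.060) + 4·(0.100) + 5·(0.100) = 1.160.
E[W | Z ≤ 0] = (1.160) / (0.300) = 3.8667.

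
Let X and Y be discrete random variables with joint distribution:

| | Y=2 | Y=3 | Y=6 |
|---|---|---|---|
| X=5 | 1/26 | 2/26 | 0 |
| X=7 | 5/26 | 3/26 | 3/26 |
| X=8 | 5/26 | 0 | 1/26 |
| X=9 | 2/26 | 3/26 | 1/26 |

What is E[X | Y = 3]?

29/4

P(Y = 3) = 4/13.
Σ X·P over the event = 5·(2/26) + 7·(3/26) + 9·(3/26) = 29/13.
E[X | Y = 3] = (29/13) / (4/13) = 29/4.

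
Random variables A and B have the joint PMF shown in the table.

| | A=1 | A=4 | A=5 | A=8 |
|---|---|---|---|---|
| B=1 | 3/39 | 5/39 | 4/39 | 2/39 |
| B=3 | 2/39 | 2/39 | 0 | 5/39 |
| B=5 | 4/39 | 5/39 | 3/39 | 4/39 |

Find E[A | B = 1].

59/14

P(B = 1) = 14/39.
Σ A·P over the event = 1·(3/39) + 4·(5/39) + 5·(4/39) + 8·(2/39) = 59/39.
E[A | B = 1] = (59/39) / (14/39) = 59/14.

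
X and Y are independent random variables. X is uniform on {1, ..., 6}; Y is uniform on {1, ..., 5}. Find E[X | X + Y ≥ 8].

5

P(X + Y ≥ 8) = 1/3.
Summing X·P(x,y) over outcomes with X + Y ≥ 8 gives 5/3.
E[X | X + Y ≥ 8] = (5/3) / (1/3) = 5.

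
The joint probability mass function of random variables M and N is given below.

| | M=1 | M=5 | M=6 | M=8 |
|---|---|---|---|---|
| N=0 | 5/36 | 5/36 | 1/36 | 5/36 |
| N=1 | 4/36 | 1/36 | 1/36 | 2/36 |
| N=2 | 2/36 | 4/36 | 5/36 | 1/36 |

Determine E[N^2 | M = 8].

P(M = 8) = 2/9.
Σ N^2·P over the event = 0·(5/36) + 1·(2/36) + 4·(1/36) = 1/6.
E[N^2 | M = 8] = (1/6) / (2/9) = 3/4.

3/4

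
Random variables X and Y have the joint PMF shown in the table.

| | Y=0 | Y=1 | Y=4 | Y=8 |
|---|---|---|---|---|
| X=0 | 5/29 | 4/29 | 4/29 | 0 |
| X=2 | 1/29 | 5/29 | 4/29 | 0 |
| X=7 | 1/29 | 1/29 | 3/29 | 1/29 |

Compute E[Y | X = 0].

20/13

P(X = 0) = 13/29.
Σ Y·P over the event = 0·(5/29) + 1·(4/29) + 4·(4/29) = 20/29.
E[Y | X = 0] = (20/29) / (13/29) = 20/13.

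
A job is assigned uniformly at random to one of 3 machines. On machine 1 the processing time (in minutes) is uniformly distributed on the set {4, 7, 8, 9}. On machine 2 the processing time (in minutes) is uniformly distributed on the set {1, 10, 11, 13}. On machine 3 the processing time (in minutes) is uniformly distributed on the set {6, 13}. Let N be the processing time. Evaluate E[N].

E[N | machine 1] = (4+7+8+9)/4 = 7.
E[N | machine 2] = (1+10+11+13)/4 = 35/4.
E[N | machine 3] = (6+13)/2 = 19/2.
By the law of total expectation,
E[N] = (1/3)·(7) + (1/3)·(35/4) + (1/3)·(19/2) = 101/12.

101/12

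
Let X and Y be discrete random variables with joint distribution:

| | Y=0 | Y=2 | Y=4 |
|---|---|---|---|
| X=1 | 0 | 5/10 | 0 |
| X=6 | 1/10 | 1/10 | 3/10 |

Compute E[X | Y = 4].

6

P(Y = 4) = 3/10.
Summing X·P(X=x,Y=y) over the conditioning event gives 9/5.
E[X | Y = 4] = (9/5) / (3/10) = 6.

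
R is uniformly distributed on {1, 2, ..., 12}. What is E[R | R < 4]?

2

Given R < 4, R is equally likely to be any of {1, 2, 3}.
E[R | R < 4] = (1 + 2 + 3) / 3 = 2.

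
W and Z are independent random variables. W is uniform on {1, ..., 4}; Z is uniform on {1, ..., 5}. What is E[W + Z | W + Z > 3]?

6

P(W + Z > 3) = 17/20.
Summing (W+Z)·P(x,y) over outcomes with W + Z > 3 gives 51/10.
E[W + Z | W + Z > 3] = (51/10) / (17/20) = 6.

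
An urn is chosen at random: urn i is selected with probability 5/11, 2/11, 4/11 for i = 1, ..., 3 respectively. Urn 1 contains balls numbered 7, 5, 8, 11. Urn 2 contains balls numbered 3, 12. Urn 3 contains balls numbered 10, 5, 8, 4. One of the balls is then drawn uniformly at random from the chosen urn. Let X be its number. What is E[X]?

E[X | urn 1] = (7+5+8+11)/4 = 31/4.
E[X | urn 2] = (3+12)/2 = 15/2.
E[X | urn 3] = (10+5+8+4)/4 = 27/4.
E[X] = (5/11)·(31/4) + (2/11)·(15/2) + (4/11)·(27/4) = 323/44.

323/44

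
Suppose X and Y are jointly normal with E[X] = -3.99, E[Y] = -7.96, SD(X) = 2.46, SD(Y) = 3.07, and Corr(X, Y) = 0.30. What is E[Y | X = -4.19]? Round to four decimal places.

For a bivariate normal, E[Y | X=x] = μ_Y + ρ·(σ_Y/σ_X)·(x − μ_X).
E[Y | X=-4.19] = -7.96 + (0.30)·(3.07/2.46)·(-4.19 − (-3.99)) = -7.96 + (0.37439)·(-0.2) = -8.0349.

-8.0349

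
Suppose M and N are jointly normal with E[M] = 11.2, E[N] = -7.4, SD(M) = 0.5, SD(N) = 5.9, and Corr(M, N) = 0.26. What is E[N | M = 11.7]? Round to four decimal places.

The regression of N on M has slope ρ·σ_N/σ_M and passes through (μ_M, μ_N).
E[N | M=11.7] = -7.4 + (0.26)·(5.9/0.5)·(11.7 − (11.2)) = -7.4 + (3.068)·(0.5) = -5.8660.

-5.8660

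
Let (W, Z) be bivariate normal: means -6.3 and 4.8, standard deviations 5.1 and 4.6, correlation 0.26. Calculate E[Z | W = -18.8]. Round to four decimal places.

The regression of Z on W has slope ρ·σ_Z/σ_W and passes through (μ_W, μ_Z).
E[Z | W=-18.8] = 4.8 + (0.26)·(4.6/5.1)·(-18.8 − (-6.3)) = 4.8 + (0.23451)·(-12.5) = 1.8686.

1.8686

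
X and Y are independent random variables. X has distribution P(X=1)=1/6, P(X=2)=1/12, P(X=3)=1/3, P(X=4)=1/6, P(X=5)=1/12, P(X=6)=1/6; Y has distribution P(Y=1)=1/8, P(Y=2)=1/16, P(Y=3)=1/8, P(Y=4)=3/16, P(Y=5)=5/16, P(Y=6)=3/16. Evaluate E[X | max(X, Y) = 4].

112/37

P(max(X, Y) = 4) = 37/192.
Summing X·P(x,y) over outcomes with max(X, Y) = 4 gives 7/12.
E[X | max(X, Y) = 4] = (7/12) / (37/192) = 112/37.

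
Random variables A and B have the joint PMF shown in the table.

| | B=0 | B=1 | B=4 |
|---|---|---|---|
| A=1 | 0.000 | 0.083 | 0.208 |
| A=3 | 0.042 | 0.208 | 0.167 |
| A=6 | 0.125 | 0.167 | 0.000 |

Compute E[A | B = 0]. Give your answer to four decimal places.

P(B = 0) = 0.167.
Summing A·P(A=x,B=y) over the conditioning event gives 0.876.
E[A | B = 0] = (0.876) / (0.167) = 5.2455.

5.2455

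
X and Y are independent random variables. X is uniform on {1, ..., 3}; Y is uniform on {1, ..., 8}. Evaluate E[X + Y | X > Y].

Outcomes with X > Y: (2,1), (3,1), (3,2), each with probability 1/24.
E[X + Y | X > Y] = (3 + 4 + 5) / 3 = 4.

4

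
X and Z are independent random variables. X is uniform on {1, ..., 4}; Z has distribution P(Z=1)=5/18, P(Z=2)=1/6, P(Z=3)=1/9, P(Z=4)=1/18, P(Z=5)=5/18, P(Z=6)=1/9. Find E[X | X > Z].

74/23

P(X > Z) = 23/72.
Summing X·P(x,y) over outcomes with X > Z gives 37/36.
E[X | X > Z] = (37/36) / (23/72) = 74/23.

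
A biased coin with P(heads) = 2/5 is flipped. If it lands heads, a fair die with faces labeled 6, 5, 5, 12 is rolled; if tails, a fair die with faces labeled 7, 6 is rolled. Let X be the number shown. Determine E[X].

67/10

E[X | heads] = (6+5+5+12)/4 = 7.
E[X | tails] = (7+6)/2 = 13/2.
E[X] = (2/5)·(7) + (3/5)·(13/2) = 67/10.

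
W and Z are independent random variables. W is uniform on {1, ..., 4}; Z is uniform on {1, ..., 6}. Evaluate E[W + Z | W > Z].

Outcomes with W > Z: (2,1), (3,1), (3,2), (4,1), (4,2), (4,3), each with probability 1/24.
E[W + Z | W > Z] = (3 + 4 + 5 + 5 + 6 + 7) / 6 = 5.

5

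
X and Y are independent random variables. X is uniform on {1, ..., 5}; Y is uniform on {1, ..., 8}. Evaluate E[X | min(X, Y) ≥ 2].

P(min(X, Y) ≥ 2) = 7/10.
Summing X·P(x,y) over outcomes with min(X, Y) ≥ 2 gives 49/20.
E[X | min(X, Y) ≥ 2] = (49/20) / (7/10) = 7/2.

7/2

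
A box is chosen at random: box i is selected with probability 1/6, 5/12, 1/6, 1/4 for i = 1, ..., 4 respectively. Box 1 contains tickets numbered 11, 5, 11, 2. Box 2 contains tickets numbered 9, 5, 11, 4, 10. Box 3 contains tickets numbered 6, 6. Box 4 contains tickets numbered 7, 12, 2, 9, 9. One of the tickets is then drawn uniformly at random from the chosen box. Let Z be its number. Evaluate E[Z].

889/120

E[Z | box 1] = (11+5+11+2)/4 = 29/4.
E[Z | box 2] = (9+5+11+4+10)/5 = 39/5.
E[Z | box 3] = (6+6)/2 = 6.
E[Z | box 4] = (7+12+2+9+9)/5 = 39/5.
By the law of total expectation,
E[Z] = (1/6)·(29/4) + (5/12)·(39/5) + (1/6)·(6) + (1/4)·(39/5) = 889/120.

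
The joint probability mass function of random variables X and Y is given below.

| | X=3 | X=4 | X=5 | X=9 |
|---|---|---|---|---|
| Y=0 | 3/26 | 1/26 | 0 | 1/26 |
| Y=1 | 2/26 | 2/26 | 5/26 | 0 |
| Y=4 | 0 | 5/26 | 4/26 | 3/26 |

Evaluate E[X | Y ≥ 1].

106/21

P(Y ≥ 1) = 21/26.
Σ X·P over the event = 3·(2/26) + 4·(2/26) + 4·(5/26) + 5·(5/26) + 5·(4/26) + 9·(3/26) = 53/13.
E[X | Y ≥ 1] = (53/13) / (21/26) = 106/21.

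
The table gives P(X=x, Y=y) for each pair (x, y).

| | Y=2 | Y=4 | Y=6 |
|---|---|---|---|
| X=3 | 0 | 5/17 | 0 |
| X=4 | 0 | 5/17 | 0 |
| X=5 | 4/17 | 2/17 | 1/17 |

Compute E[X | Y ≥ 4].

50/13

P(Y ≥ 4) = 13/17.
Σ X·P over the event = 3·(5/17) + 4·(5/17) + 5·(2/17) + 5·(1/17) = 50/17.
E[X | Y ≥ 4] = (50/17) / (13/17) = 50/13.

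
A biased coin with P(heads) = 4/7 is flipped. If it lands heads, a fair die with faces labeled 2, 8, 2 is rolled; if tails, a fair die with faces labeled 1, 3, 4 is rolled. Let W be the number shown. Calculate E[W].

24/7

E[W | heads] = (2+8+2)/3 = 4.
E[W | tails] = (1+3+4)/3 = 8/3.
By the law of total expectation,
E[W] = (4/7)·(4) + (3/7)·(8/3) = 24/7.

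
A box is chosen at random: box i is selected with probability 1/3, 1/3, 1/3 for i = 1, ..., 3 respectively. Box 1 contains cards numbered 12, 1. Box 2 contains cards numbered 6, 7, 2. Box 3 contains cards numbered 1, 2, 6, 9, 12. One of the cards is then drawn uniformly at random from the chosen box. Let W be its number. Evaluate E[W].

E[W | box 1] = (12+1)/2 = 13/2.
E[W | box 2] = (6+7+2)/3 = 5.
E[W | box 3] = (1+2+6+9+12)/5 = 6.
E[W] = (1/3)·(13/2) + (1/3)·(5) + (1/3)·(6) = 35/6.

35/6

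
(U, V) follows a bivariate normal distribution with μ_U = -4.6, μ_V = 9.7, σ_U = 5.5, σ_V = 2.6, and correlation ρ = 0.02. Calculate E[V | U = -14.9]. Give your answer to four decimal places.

The regression of V on U has slope ρ·σ_V/σ_U and passes through (μ_U, μ_V).
E[V | U=-14.9] = 9.7 + (0.02)·(2.6/5.5)·(-14.9 − (-4.6)) = 9.7 + (0.0094545)·(-10.3) = 9.6026.

9.6026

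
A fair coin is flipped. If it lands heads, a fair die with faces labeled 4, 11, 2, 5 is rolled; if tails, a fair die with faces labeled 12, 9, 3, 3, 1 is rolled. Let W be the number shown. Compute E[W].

E[W | heads] = (4+11+2+5)/4 = 11/2.
E[W | tails] = (12+9+3+3+1)/5 = 28/5.
E[W] = (1/2)·(11/2) + (1/2)·(28/5) = 111/20.

111/20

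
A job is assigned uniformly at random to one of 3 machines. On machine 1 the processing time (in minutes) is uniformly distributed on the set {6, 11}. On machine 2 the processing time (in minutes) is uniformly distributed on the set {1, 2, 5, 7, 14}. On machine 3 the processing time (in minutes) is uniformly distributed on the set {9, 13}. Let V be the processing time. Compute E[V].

E[V | machine 1] = (6+11)/2 = 17/2.
E[V | machine 2] = (1+2+5+7+14)/5 = 29/5.
E[V | machine 3] = (9+13)/2 = 11.
By the law of total expectation,
E[V] = (1/3)·(17/2) + (1/3)·(29/5) + (1/3)·(11) = 253/30.

253/30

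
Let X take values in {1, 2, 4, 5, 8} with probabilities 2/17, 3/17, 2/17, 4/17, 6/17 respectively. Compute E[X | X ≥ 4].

P(X ≥ 4) = 12/17.
Σ over the event: 4·2/17 + 5·4/17 + 8·6/17 = 76/17.
E[X | X ≥ 4] = (76/17) / (12/17) = 19/3.

19/3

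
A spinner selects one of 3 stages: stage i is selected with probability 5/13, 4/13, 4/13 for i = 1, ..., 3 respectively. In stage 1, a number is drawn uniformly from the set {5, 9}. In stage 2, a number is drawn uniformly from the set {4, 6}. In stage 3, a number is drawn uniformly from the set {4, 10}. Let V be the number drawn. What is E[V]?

E[V | stage 1] = (5+9)/2 = 7.
E[V | stage 2] = (4+6)/2 = 5.
E[V | stage 3] = (4+10)/2 = 7.
E[V] = (5/13)·(7) + (4/13)·(5) + (4/13)·(7) = 83/13.

83/13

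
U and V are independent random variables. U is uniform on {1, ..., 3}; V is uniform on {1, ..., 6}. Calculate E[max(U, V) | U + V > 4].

P(U + V > 4) = 2/3.
Summing max(U,V)·P(x,y) over outcomes with U + V > 4 gives 3.
E[max(U, V) | U + V > 4] = (3) / (2/3) = 9/2.

9/2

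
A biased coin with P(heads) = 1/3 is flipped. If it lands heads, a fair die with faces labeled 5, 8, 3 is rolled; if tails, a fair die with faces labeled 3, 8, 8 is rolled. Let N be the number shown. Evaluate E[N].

E[N | heads] = (5+8+3)/3 = 16/3.
E[N | tails] = (3+8+8)/3 = 19/3.
E[N] = (1/3)·(16/3) + (2/3)·(19/3) = 6.

6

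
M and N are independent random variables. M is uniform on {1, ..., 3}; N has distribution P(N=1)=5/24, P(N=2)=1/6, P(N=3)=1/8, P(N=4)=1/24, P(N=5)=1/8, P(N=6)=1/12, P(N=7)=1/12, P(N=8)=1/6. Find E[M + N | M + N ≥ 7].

P(M + N ≥ 7) = 31/72.
Summing (M+N)·P(x,y) over outcomes with M + N ≥ 7 gives 137/36.
E[M + N | M + N ≥ 7] = (137/36) / (31/72) = 274/31.

274/31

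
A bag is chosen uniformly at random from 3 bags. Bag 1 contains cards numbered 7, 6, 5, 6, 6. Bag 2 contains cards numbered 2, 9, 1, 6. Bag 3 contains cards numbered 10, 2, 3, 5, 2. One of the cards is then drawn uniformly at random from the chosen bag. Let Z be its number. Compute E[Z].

149/30

E[Z | bag 1] = (7+6+5+6+6)/5 = 6.
E[Z | bag 2] = (2+9+1+6)/4 = 9/2.
E[Z | bag 3] = (10+2+3+5+2)/5 = 22/5.
E[Z] = (1/3)·(6) + (1/3)·(9/2) + (1/3)·(22/5) = 149/30.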